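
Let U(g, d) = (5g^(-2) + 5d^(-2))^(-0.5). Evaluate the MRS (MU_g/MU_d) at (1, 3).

MRS = 27

For CES with ρ = -2, MRS = (d/g)^3.
At (1, 3): MRS = 27.
That is, one extra unit of g is worth 27 units of d at the margin.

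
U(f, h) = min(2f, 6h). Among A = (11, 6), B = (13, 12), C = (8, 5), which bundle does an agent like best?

Bundle B

Evaluate utility at each bundle:
U(A) = 22.
U(B) = 26.
U(C) = 16.
Highest utility is B, so B ≻ A ≻ C.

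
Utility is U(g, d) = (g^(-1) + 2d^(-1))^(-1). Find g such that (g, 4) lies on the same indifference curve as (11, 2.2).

U depends on (g, d) only through S = g^(-1) + 2d^(-1), so equal utility means equal S. At (11, 2.2): S = 1.
With d = 4: 2·4^(-1) = 0.5, so g^(-1) = 1 − 0.5 = 0.5.
Hence g = 1/0.5 = 2.
Check: U(2, 4) = 1.

g = 2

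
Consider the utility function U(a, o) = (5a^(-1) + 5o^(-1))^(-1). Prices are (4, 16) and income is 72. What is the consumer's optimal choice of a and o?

For CES with ρ = -1, MRS = (o/a)^2.
Tangency: set MRS = p_a/p_o = 4/16 = 0.25.
So (o/a)^2 = 0.25; taking the square root, o/a = 0.5, i.e. o = 0.5·a.
Substitute into the budget 4·a + 16·o = 72: 12·a = 72, so a* = 6 and o* = 0.5·6 = 3.

a* = 6, o* = 3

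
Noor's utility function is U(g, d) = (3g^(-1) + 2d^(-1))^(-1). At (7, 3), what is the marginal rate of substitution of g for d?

For CES with ρ = -1, MRS = (3/2)·(d/g)^2.
At (7, 3): MRS = 27/98.
So at (7, 3) the consumer would give up 27/98 units of d for one more unit of g.

MRS = 27/98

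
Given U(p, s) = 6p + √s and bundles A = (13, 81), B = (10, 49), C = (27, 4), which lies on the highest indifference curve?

Evaluate utility at each bundle:
U(A) = 87.000.
U(B) = 67.000.
U(C) = 164.000.
Highest utility is C, so C ≻ A ≻ B.

Bundle C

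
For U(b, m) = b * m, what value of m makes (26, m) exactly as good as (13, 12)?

U(13, 12) = 156.
Set U(26, m) = 156 and solve.
With b = 26: m = 156/26 = 6.
Check: U(26, 6) = 156.

m = 6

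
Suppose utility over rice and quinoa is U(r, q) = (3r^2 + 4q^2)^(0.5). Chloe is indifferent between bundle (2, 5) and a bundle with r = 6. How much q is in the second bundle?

U depends on (r, q) only through S = 3r^2 + 4q^2, so equal utility means equal S. At (2, 5): S = 112.
With r = 6: 3·6^2 = 108, so 4q^2 = 112 − 108 = 4, i.e. q^2 = 1.
Hence q = √1 = 1.
Check: U(6, 1) = 10.583.

q = 1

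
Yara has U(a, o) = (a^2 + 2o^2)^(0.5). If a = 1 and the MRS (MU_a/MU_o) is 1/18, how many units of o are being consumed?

o = 9

For CES with ρ = 2, MRS = (1/2)·(o/a)^(-1).
Setting (1/2)·(o/1)^(-1) = 1/18 gives (o/1)^(-1) = 1/9, so o/1 = 9 and o = 9.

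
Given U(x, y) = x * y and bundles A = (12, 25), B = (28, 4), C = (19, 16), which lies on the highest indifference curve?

Evaluate utility at each bundle:
U(A) = 300.
U(B) = 112.
U(C) = 304.
Highest utility is C, so C ≻ A ≻ B.

Bundle C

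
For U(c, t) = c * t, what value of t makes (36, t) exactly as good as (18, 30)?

t = 15

U(18, 30) = 540.
Set U(36, t) = 540 and solve.
With c = 36: t = 540/36 = 15.
Check: U(36, 15) = 540.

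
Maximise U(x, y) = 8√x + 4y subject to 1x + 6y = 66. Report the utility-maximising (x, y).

x* = 36, y* = 5

MU_x = 8/(2√x), MU_y = 4.
MRS = 8/(2√x) ÷ 4.
Tangency: set MRS = p_x/p_y = 1/6.
MRS depends only on x: 1/√x = 1/6 ⇒ √x = 1/(1/6) = 6 ⇒ x* = 36.
From the budget, 6·y = 66 − 1·36 = 30, so y* = 5.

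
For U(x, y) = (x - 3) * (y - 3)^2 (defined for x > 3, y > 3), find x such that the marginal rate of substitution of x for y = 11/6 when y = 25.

x = 9

MU_x = (y−3)^2, MU_y = 2·(x−3)·(y−3).
MRS = (1/2)·(y−3)/(x−3).
Substitute y = 25: MRS = 11/(x − 3). Setting this equal to 11/6 gives x − 3 = 11/(11/6) = 6, so x = 9.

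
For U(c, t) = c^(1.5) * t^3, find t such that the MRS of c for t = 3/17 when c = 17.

t = 6

MU_c = 1.5·√c·t^3 and MU_t = 3·c^(1.5)·t^2.
MRS = MU_c/MU_t = (0.5)·t/c.
Substitute c = 17: MRS = t/34. Setting t/34 = 3/17 gives t = (3/17)·34 = 6.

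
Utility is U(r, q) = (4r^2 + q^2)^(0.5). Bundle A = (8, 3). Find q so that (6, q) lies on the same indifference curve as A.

U depends on (r, q) only through S = 4r^2 + q^2, so equal utility means equal S. At (8, 3): S = 265.
With r = 6: 4·6^2 = 144, so q^2 = 265 − 144 = 121.
Hence q = √121 = 11.
Check: U(6, 11) = 16.2788.

q = 11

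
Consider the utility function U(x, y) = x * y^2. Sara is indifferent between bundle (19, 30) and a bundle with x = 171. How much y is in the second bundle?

U(19, 30) = 17100.
Set U(171, y) = 17100 and solve.
With x = 171: y^2 = 17100/171 = 100; taking the square root, y = 10.
Check: U(171, 10) = 17100.

y = 10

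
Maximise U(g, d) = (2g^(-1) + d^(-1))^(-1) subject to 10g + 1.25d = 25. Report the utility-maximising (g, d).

For CES with ρ = -1, MRS = (2/1)·(d/g)^2.
Tangency: set MRS = p_g/p_d = 10/1.25 = 8.
So (d/g)^2 = 4; taking the square root, d/g = 2, i.e. d = 2·g.
Substitute into the budget 10·g + 1.25·d = 25: 12.5·g = 25, so g* = 2 and d* = 2·2 = 4.

g* = 2, d* = 4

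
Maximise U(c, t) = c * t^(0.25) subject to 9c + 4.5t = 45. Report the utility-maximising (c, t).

c* = 4, t* = 2

MU_c = t^(0.25) and MU_t = 0.25·c·t^(-0.75).
MRS = MU_c/MU_t = (4)·t/c.
Tangency: set MRS = p_c/p_t = 9/4.5 = 2.
So (4)·t/c = 2, i.e. t = 0.5·c.
Substitute into the budget 9·c + 4.5·t = 45: 11.25·c = 45, so c* = 4.
Then t* = 0.5·4 = 2.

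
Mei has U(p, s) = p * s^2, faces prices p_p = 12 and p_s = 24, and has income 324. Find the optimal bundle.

p* = 9, s* = 9

MU_p = s^2 and MU_s = 2·p·s.
MRS = MU_p/MU_s = (1/2)·s/p.
Tangency: set MRS = p_p/p_s = 12/24 = 0.5.
So (1/2)·s/p = 0.5, i.e. s = p.
Substitute into the budget 12·p + 24·s = 324: 36·p = 324, so p* = 9.
Then s* = 9.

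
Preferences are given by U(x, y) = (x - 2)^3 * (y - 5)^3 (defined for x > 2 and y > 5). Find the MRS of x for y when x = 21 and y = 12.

MU_x = 3·(x−2)^2·(y−5)^3, MU_y = 3·(x−2)^3·(y−5)^2.
MRS = (y−5)/(x−2).
At (21, 12): MRS = 7/19.
The indifference curve has slope −7/19 at this bundle.

MRS = 7/19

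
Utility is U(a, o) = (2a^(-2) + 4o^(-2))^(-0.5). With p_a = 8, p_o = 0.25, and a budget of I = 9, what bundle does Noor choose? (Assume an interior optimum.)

a* = 1, o* = 4

For CES with ρ = -2, MRS = (2/4)·(o/a)^3.
Tangency: set MRS = p_a/p_o = 8/0.25 = 32.
So (o/a)^3 = 64; taking the cube root, o/a = 4, i.e. o = 4·a.
Substitute into the budget 8·a + 0.25·o = 9: 9·a = 9, so a* = 1 and o* = 4·1 = 4.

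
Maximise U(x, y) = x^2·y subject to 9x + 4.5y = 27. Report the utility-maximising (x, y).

x* = 2, y* = 2

MU_x = 2·x·y and MU_y = x^2.
MRS = MU_x/MU_y = (2/1)·y/x.
Tangency: set MRS = p_x/p_y = 9/4.5 = 2.
So (2/1)·y/x = 2, i.e. y = x.
Substitute into the budget 9·x + 4.5·y = 27: 13.5·x = 27, so x* = 2.
Then y* = 2.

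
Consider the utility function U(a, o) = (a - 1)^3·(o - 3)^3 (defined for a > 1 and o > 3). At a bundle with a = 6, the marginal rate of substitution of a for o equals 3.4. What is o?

MU_a = 3·(a−1)^2·(o−3)^3, MU_o = 3·(a−1)^3·(o−3)^2.
MRS = (o−3)/(a−1).
Substitute a = 6: MRS = (o − 3)/5. Setting this equal to 3.4 gives o − 3 = 3.4·5 = 17, so o = 20.

o = 20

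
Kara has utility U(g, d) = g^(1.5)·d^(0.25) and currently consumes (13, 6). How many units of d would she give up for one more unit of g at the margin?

MU_g = 1.5·√g·d^(0.25) and MU_d = 0.25·g^(1.5)·d^(-0.75).
MRS = MU_g/MU_d = (6)·d/g.
At (13, 6): MRS = 36/13.
The indifference curve has slope −36/13 at this bundle.

MRS = 36/13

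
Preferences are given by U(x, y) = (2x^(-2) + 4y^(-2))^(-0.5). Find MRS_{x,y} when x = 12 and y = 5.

For CES with ρ = -2, MRS = (2/4)·(y/x)^3.
At (12, 5): MRS = 125/3456.
The indifference curve has slope −125/3456 at this bundle.

MRS = 125/3456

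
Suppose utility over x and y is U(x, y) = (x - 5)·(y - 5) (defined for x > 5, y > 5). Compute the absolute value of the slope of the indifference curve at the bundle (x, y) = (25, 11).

MU_x = (y−5), MU_y = (x−5).
MRS = (y−5)/(x−5).
At (25, 11): MRS = 0.3.
So at (25, 11) the consumer would give up 0.3 units of y for one more unit of x.

MRS = 0.3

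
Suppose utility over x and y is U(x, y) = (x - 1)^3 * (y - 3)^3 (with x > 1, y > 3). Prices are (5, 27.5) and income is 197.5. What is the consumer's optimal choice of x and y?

MU_x = 3·(x−1)^2·(y−3)^3, MU_y = 3·(x−1)^3·(y−3)^2.
MRS = (y−3)/(x−1).
Tangency: set MRS = p_x/p_y = 5/27.5 = 2/11.
So (y − 3)/(x − 1) = 2/11, i.e. (y − 3) = (2/11)·(x − 1).
Rewrite the budget in excess-of-subsistence terms: 5·(x − 1) + 27.5·(y − 3) = 197.5 − 5·1 − 27.5·3 = 110.
Substituting, 10·(x − 1) = 110, so x − 1 = 11 and x* = 12.
Then y − 3 = (2/11)·11 = 2, so y* = 5.

x* = 12, y* = 5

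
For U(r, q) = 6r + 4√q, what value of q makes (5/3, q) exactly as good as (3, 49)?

q = 81

U(3, 49) = 46.
Set U(5/3, q) = 46 and solve.
With r = 5/3: 4√q = 46 − 6·5/3 = 36, so √q = 9 and q = 81.
Check: U(5/3, 81) = 46.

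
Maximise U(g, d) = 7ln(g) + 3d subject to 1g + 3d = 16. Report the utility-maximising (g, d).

MU_g = 7/g, MU_d = 3.
MRS = 7/g ÷ 3.
Tangency: set MRS = p_g/p_d = 1/3.
MRS depends only on g: (7/3)/g = 1/3 ⇒ g* = (7/3)/(1/3) = 7.
From the budget, 3·d = 16 − 1·7 = 9, so d* = 3.

g* = 7, d* = 3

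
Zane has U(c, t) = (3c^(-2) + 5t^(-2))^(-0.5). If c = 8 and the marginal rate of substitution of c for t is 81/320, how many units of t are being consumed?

For CES with ρ = -2, MRS = (3/5)·(t/c)^3.
Setting (3/5)·(t/8)^3 = 81/320 gives (t/8)^3 = 27/64, so t/8 = 0.75 and t = 6.

t = 6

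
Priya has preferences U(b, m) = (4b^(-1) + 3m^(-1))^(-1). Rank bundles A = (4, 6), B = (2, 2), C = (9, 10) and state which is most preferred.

Bundle C

Evaluate utility at each bundle:
U(A) = 0.667.
U(B) = 0.286.
U(C) = 1.343.
Highest utility is C, so C ≻ A ≻ B.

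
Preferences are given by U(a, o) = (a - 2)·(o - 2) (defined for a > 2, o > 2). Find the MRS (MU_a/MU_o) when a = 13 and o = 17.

MRS = 15/11

MU_a = (o−2), MU_o = (a−2).
MRS = (o−2)/(a−2).
At (13, 17): MRS = 15/11.
The indifference curve has slope −15/11 at this bundle.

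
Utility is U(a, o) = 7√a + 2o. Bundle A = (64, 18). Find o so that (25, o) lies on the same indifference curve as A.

o = 28.5

U(64, 18) = 92.
Set U(25, o) = 92 and solve.
With a = 25: √25 = 5, so 2o = 92 − 7·5 = 57 and o = 28.5.
Check: U(25, 28.5) = 92.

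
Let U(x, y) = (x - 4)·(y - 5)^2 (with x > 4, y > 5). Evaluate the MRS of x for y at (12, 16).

MRS = 11/16

MU_x = (y−5)^2, MU_y = 2·(x−4)·(y−5).
MRS = (1/2)·(y−5)/(x−4).
At (12, 16): MRS = 11/16.
That is, one extra unit of x is worth 11/16 units of y at the margin.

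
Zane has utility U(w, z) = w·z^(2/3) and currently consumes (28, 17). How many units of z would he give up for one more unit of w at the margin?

MU_w = z^(2/3) and MU_z = 2/3·w·z^(-1/3).
MRS = MU_w/MU_z = (1.5)·z/w.
At (28, 17): MRS = 51/56.
That is, one extra unit of w is worth 51/56 units of z at the margin.

MRS = 51/56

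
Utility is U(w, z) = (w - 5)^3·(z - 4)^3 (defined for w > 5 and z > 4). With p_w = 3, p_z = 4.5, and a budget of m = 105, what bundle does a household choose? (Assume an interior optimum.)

MU_w = 3·(w−5)^2·(z−4)^3, MU_z = 3·(w−5)^3·(z−4)^2.
MRS = (z−4)/(w−5).
Tangency: set MRS = p_w/p_z = 3/4.5 = 2/3.
So (z − 4)/(w − 5) = 2/3, i.e. (z − 4) = (2/3)·(w − 5).
Rewrite the budget in excess-of-subsistence terms: 3·(w − 5) + 4.5·(z − 4) = 105 − 3·5 − 4.5·4 = 72.
Substituting, 6·(w − 5) = 72, so w − 5 = 12 and w* = 17.
Then z − 4 = (2/3)·12 = 8, so z* = 12.

w* = 17, z* = 12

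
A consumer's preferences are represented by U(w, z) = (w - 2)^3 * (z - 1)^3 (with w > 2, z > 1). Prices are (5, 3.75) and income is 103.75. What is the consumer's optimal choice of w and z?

w* = 11, z* = 13

MU_w = 3·(w−2)^2·(z−1)^3, MU_z = 3·(w−2)^3·(z−1)^2.
MRS = (z−1)/(w−2).
Tangency: set MRS = p_w/p_z = 5/3.75 = 4/3.
So (z − 1)/(w − 2) = 4/3, i.e. (z − 1) = (4/3)·(w − 2).
Rewrite the budget in excess-of-subsistence terms: 5·(w − 2) + 3.75·(z − 1) = 103.75 − 5·2 − 3.75·1 = 90.
Substituting, 10·(w − 2) = 90, so w − 2 = 9 and w* = 11.
Then z − 1 = (4/3)·9 = 12, so z* = 13.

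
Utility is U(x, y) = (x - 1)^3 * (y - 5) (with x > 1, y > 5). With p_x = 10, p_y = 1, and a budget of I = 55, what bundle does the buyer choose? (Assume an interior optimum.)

MU_x = 3·(x−1)^2·(y−5), MU_y = (x−1)^3.
MRS = (3/1)·(y−5)/(x−1).
Tangency: set MRS = p_x/p_y = 10/1 = 10.
So (3/1)·(y − 5)/(x − 1) = 10, i.e. (y − 5) = (10/3)·(x − 1).
Rewrite the budget in excess-of-subsistence terms: 10·(x − 1) + 1·(y − 5) = 55 − 10·1 − 1·5 = 40.
Substituting, (40/3)·(x − 1) = 40, so x − 1 = 3 and x* = 4.
Then y − 5 = (10/3)·3 = 10, so y* = 15.

x* = 4, y* = 15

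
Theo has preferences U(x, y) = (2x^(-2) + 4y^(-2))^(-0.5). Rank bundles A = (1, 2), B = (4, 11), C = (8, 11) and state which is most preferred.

Evaluate utility at each bundle:
U(A) = 0.577.
U(B) = 2.515.
U(C) = 3.943.
Highest utility is C, so C ≻ B ≻ A.

Bundle C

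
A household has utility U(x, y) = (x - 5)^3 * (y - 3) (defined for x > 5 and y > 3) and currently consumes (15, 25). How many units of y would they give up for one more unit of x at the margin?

MU_x = 3·(x−5)^2·(y−3), MU_y = (x−5)^3.
MRS = (3/1)·(y−3)/(x−5).
At (15, 25): MRS = 6.6.
The indifference curve has slope −6.6 at this bundle.

MRS = 6.6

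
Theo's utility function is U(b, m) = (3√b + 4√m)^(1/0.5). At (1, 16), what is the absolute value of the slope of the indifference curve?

MRS = 3

For CES with ρ = 0.5, MRS = (3/4)·√(m/b).
At (1, 16): MRS = 3.
So at (1, 16) the consumer would give up 3 units of m for one more unit of b.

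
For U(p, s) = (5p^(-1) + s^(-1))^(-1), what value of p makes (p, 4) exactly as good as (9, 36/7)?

U depends on (p, s) only through S = 5p^(-1) + s^(-1), so equal utility means equal S. At (9, 36/7): S = 0.75.
With s = 4: 4^(-1) = 0.25, so 5p^(-1) = 0.75 − 0.25 = 0.5, i.e. p^(-1) = 0.1.
Hence p = 1/0.1 = 10.
Check: U(10, 4) = 1.3333.

p = 10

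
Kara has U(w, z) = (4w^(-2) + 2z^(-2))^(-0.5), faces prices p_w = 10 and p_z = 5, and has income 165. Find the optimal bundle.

For CES with ρ = -2, MRS = (4/2)·(z/w)^3.
Tangency: set MRS = p_w/p_z = 10/5 = 2.
So (z/w)^3 = 1; taking the cube root, z/w = 1, i.e. z = w.
Substitute into the budget 10·w + 5·z = 165: 15·w = 165, so w* = 11 and z* = 11.

w* = 11, z* = 11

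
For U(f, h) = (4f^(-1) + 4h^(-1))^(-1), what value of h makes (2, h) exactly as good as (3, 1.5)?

h = 2

U depends on (f, h) only through S = 4f^(-1) + 4h^(-1), so equal utility means equal S. At (3, 1.5): S = 4.
With f = 2: 4·2^(-1) = 2, so 4h^(-1) = 4 − 2 = 2, i.e. h^(-1) = 0.5.
Hence h = 1/0.5 = 2.
Check: U(2, 2) = 0.25.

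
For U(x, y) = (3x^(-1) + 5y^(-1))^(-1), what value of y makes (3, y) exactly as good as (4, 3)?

y = 60/17

U depends on (x, y) only through S = 3x^(-1) + 5y^(-1), so equal utility means equal S. At (4, 3): S = 29/12.
With x = 3: 3·3^(-1) = 1, so 5y^(-1) = 29/12 − 1 = 17/12, i.e. y^(-1) = 17/60.
Hence y = 1/(17/60) = 60/17.
Check: U(3, 60/17) = 0.4138.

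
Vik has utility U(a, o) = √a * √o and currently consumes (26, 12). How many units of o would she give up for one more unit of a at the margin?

MRS = 6/13

MU_a = 0.5·a^(-0.5)·√o and MU_o = 0.5·√a·o^(-0.5).
MRS = MU_a/MU_o = o/a.
At (26, 12): MRS = 6/13.
So at (26, 12) the consumer would give up 6/13 units of o for one more unit of a.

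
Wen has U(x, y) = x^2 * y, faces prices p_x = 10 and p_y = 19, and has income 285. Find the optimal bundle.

MU_x = 2·x·y and MU_y = x^2.
MRS = MU_x/MU_y = (2/1)·y/x.
Tangency: set MRS = p_x/p_y = 10/19.
So (2/1)·y/x = 10/19, i.e. y = (5/19)·x.
Substitute into the budget 10·x + 19·y = 285: 15·x = 285, so x* = 19.
Then y* = (5/19)·19 = 5.

x* = 19, y* = 5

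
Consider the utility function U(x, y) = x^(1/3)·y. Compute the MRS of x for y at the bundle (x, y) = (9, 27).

MU_x = 1/3·x^(-2/3)·y and MU_y = x^(1/3).
MRS = MU_x/MU_y = (1/3)·y/x.
At (9, 27): MRS = 1.
That is, one extra unit of x is worth 1 units of y at the margin.

MRS = 1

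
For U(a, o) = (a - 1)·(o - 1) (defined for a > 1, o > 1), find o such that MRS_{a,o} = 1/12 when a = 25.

o = 3

MU_a = (o−1), MU_o = (a−1).
MRS = (o−1)/(a−1).
Substitute a = 25: MRS = (o − 1)/24. Setting this equal to 1/12 gives o − 1 = (1/12)·24 = 2, so o = 3.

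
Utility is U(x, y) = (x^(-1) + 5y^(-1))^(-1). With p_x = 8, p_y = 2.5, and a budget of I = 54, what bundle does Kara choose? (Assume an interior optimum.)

x* = 3, y* = 12

For CES with ρ = -1, MRS = (1/5)·(y/x)^2.
Tangency: set MRS = p_x/p_y = 8/2.5 = 3.2.
So (y/x)^2 = 16; taking the square root, y/x = 4, i.e. y = 4·x.
Substitute into the budget 8·x + 2.5·y = 54: 18·x = 54, so x* = 3 and y* = 4·3 = 12.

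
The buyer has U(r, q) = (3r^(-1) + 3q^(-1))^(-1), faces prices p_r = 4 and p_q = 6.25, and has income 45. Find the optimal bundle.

r* = 5, q* = 4

For CES with ρ = -1, MRS = (q/r)^2.
Tangency: set MRS = p_r/p_q = 4/6.25 = 16/25.
So (q/r)^2 = 16/25; taking the square root, q/r = 0.8, i.e. q = 0.8·r.
Substitute into the budget 4·r + 6.25·q = 45: 9·r = 45, so r* = 5 and q* = 0.8·5 = 4.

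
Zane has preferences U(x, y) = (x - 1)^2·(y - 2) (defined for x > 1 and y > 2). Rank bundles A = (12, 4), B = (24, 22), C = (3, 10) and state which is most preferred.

Bundle B

Evaluate utility at each bundle:
U(A) = 242.
U(B) = 10580.
U(C) = 32.
Highest utility is B, so B ≻ A ≻ C.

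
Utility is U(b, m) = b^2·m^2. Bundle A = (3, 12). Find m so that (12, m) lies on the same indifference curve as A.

m = 3

U(3, 12) = 1296.
Set U(12, m) = 1296 and solve.
With b = 12: 12^2 = 144, so m^2 = 1296/144 = 9; taking the square root, m = 3.
Check: U(12, 3) = 1296.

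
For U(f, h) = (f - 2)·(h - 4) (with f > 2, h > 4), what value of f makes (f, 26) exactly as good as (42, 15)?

f = 22

U(42, 15) = 440.
Set U(f, 26) = 440 and solve.
With h = 26: (26 − 4) = 22, so (f − 2) = 440/22 = 20.
So f = 2 + 20 = 22.
Check: U(22, 26) = 440.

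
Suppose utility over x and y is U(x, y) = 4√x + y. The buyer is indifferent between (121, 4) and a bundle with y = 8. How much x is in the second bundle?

U(121, 4) = 48.
Set U(x, 8) = 48 and solve.
With y = 8: 4√x = 48 − 8 = 40, so √x = 10 and x = 100.
Check: U(100, 8) = 48.

x = 100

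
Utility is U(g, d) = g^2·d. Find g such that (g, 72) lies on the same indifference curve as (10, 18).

g = 5

U(10, 18) = 1800.
Set U(g, 72) = 1800 and solve.
With d = 72: g^2 = 1800/72 = 25; taking the square root, g = 5.
Check: U(5, 72) = 1800.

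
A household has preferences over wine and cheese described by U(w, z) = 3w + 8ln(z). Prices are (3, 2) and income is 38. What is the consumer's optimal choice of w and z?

MU_w = 3, MU_z = 8/z.
MRS = 3 ÷ (8/z).
Tangency: set MRS = p_w/p_z = 3/2 = 1.5.
MRS depends only on z: 0.375·z = 1.5 ⇒ z* = 1.5/0.375 = 4.
From the budget, 3·w = 38 − 2·4 = 30, so w* = 10.

w* = 10, z* = 4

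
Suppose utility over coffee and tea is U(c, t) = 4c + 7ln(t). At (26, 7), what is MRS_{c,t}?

MRS = 4

MU_c = 4, MU_t = 7/t.
MRS = 4 ÷ (7/t).
At (26, 7): MRS = 4.
That is, one extra unit of c is worth 4 units of t at the margin.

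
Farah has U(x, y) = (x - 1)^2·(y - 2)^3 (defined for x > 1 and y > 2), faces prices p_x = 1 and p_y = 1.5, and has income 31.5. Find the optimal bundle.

x* = 12, y* = 13

MU_x = 2·(x−1)·(y−2)^3, MU_y = 3·(x−1)^2·(y−2)^2.
MRS = (2/3)·(y−2)/(x−1).
Tangency: set MRS = p_x/p_y = 1/1.5 = 2/3.
So (2/3)·(y − 2)/(x − 1) = 2/3, i.e. (y − 2) = (x − 1).
Rewrite the budget in excess-of-subsistence terms: 1·(x − 1) + 1.5·(y − 2) = 31.5 − 1·1 − 1.5·2 = 27.5.
Substituting, 2.5·(x − 1) = 27.5, so x − 1 = 11 and x* = 12.
Then y − 2 = 11, so y* = 13.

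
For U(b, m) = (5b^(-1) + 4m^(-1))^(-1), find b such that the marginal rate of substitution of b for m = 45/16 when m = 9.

b = 6

For CES with ρ = -1, MRS = (5/4)·(m/b)^2.
Setting (5/4)·(9/b)^2 = 45/16 gives (9/b)^2 = 2.25, so 9/b = 1.5 and b = 6.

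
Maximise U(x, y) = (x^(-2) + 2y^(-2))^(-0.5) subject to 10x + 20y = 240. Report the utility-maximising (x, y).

For CES with ρ = -2, MRS = (1/2)·(y/x)^3.
Tangency: set MRS = p_x/p_y = 10/20 = 0.5.
So (y/x)^3 = 1; taking the cube root, y/x = 1, i.e. y = x.
Substitute into the budget 10·x + 20·y = 240: 30·x = 240, so x* = 8 and y* = 8.

x* = 8, y* = 8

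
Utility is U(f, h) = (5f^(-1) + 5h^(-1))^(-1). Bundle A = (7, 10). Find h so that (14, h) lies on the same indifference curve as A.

h = 35/6

U depends on (f, h) only through S = 5f^(-1) + 5h^(-1), so equal utility means equal S. At (7, 10): S = 17/14.
With f = 14: 5·14^(-1) = 5/14, so 5h^(-1) = 17/14 − 5/14 = 6/7, i.e. h^(-1) = 6/35.
Hence h = 1/(6/35) = 35/6.
Check: U(14, 35/6) = 0.8235.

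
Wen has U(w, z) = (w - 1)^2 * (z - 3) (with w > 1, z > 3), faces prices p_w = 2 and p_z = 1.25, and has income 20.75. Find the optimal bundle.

w* = 6, z* = 7

MU_w = 2·(w−1)·(z−3), MU_z = (w−1)^2.
MRS = (2/1)·(z−3)/(w−1).
Tangency: set MRS = p_w/p_z = 2/1.25 = 1.6.
So (2/1)·(z − 3)/(w − 1) = 1.6, i.e. (z − 3) = 0.8·(w − 1).
Rewrite the budget in excess-of-subsistence terms: 2·(w − 1) + 1.25·(z − 3) = 20.75 − 2·1 − 1.25·3 = 15.
Substituting, 3·(w − 1) = 15, so w − 1 = 5 and w* = 6.
Then z − 3 = 0.8·5 = 4, so z* = 7.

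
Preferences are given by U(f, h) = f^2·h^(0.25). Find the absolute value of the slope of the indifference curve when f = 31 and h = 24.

MRS = 192/31

MU_f = 2·f·h^(0.25) and MU_h = 0.25·f^2·h^(-0.75).
MRS = MU_f/MU_h = (8)·h/f.
At (31, 24): MRS = 192/31.
The indifference curve has slope −192/31 at this bundle.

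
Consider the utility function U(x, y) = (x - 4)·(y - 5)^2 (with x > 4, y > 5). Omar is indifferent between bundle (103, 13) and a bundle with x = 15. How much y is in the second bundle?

y = 29

U(103, 13) = 6336.
Set U(15, y) = 6336 and solve.
With x = 15: (15 − 4) = 11, so (y − 5)^2 = 6336/11 = 576.
Taking the square root (with y > 5): y − 5 = 24, so y = 29.
Check: U(15, 29) = 6336.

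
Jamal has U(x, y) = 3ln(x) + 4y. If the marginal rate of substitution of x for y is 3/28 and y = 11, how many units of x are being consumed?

MU_x = 3/x, MU_y = 4.
MRS = 3/x ÷ 4.
MRS depends only on x: 0.75/x = 3/28 ⇒ x = 0.75/(3/28) = 7.

x = 7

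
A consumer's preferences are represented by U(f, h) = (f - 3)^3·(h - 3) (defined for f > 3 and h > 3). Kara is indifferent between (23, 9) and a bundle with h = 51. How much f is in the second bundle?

f = 13

U(23, 9) = 48000.
Set U(f, 51) = 48000 and solve.
With h = 51: (51 − 3) = 48, so (f − 3)^3 = 48000/48 = 1000.
Taking the cube root (with f > 3): f − 3 = 10, so f = 13.
Check: U(13, 51) = 48000.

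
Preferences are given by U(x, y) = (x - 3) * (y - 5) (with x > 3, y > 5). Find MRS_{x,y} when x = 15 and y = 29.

MU_x = (y−5), MU_y = (x−3).
MRS = (y−5)/(x−3).
At (15, 29): MRS = 2.
The indifference curve has slope −2 at this bundle.

MRS = 2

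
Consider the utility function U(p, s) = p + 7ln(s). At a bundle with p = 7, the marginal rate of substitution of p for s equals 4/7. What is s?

s = 4

MU_p = 1, MU_s = 7/s.
MRS = 1 ÷ (7/s).
MRS depends only on s: (1/7)·s = 4/7 ⇒ s = (4/7)/(1/7) = 4.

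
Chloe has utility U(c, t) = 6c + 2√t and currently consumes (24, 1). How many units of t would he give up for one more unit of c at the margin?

MU_c = 6, MU_t = 2/(2√t).
MRS = 6 ÷ (2/(2√t)).
At (24, 1): MRS = 6.
So at (24, 1) the consumer would give up 6 units of t for one more unit of c.

MRS = 6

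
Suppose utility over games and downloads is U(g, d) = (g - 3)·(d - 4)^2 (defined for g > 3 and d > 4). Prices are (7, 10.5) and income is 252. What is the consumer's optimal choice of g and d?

g* = 12, d* = 16

MU_g = (d−4)^2, MU_d = 2·(g−3)·(d−4).
MRS = (1/2)·(d−4)/(g−3).
Tangency: set MRS = p_g/p_d = 7/10.5 = 2/3.
So (1/2)·(d − 4)/(g − 3) = 2/3, i.e. (d − 4) = (4/3)·(g − 3).
Rewrite the budget in excess-of-subsistence terms: 7·(g − 3) + 10.5·(d − 4) = 252 − 7·3 − 10.5·4 = 189.
Substituting, 21·(g − 3) = 189, so g − 3 = 9 and g* = 12.
Then d − 4 = (4/3)·9 = 12, so d* = 16.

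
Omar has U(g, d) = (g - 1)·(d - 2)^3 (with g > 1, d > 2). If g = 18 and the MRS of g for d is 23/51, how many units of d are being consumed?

MU_g = (d−2)^3, MU_d = 3·(g−1)·(d−2)^2.
MRS = (1/3)·(d−2)/(g−1).
Substitute g = 18: MRS = (d − 2)/51. Setting this equal to 23/51 gives d − 2 = (23/51)·51 = 23, so d = 25.

d = 25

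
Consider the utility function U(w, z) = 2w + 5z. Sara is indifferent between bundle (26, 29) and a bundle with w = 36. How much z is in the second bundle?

z = 25

U(26, 29) = 197.
Set U(36, z) = 197 and solve.
2·36 + 5z = 197 ⇒ 5z = 125 ⇒ z = 25.
Check: U(36, 25) = 197.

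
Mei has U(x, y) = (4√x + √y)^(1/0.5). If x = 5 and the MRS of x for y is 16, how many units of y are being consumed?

For CES with ρ = 0.5, MRS = (4/1)·√(y/x).
Setting (4/1)·√(y/5) = 16 gives √(y/5) = 4, so y/5 = 16 and y = 80.

y = 80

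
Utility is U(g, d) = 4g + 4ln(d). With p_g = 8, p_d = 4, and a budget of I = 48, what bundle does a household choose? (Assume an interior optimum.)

MU_g = 4, MU_d = 4/d.
MRS = 4 ÷ (4/d).
Tangency: set MRS = p_g/p_d = 8/4 = 2.
MRS depends only on d: d = 2 ⇒ d* = 2.
From the budget, 8·g = 48 − 4·2 = 40, so g* = 5.

g* = 5, d* = 2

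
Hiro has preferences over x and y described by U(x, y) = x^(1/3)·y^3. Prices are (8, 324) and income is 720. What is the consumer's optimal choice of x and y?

x* = 9, y* = 2

MU_x = 1/3·x^(-2/3)·y^3 and MU_y = 3·x^(1/3)·y^2.
MRS = MU_x/MU_y = (1/9)·y/x.
Tangency: set MRS = p_x/p_y = 8/324 = 2/81.
So (1/9)·y/x = 2/81, i.e. y = (2/9)·x.
Substitute into the budget 8·x + 324·y = 720: 80·x = 720, so x* = 9.
Then y* = (2/9)·9 = 2.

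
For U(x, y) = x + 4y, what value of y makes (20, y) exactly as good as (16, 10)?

U(16, 10) = 56.
Set U(20, y) = 56 and solve.
20 + 4y = 56 ⇒ 4y = 36 ⇒ y = 9.
Check: U(20, 9) = 56.

y = 9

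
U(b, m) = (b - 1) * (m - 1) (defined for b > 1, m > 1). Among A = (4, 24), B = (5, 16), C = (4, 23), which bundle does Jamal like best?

Bundle A

Evaluate utility at each bundle:
U(A) = 69.
U(B) = 60.
U(C) = 66.
Highest utility is A, so A ≻ C ≻ B.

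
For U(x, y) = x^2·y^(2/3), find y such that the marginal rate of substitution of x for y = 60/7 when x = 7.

MU_x = 2·x·y^(2/3) and MU_y = 2/3·x^2·y^(-1/3).
MRS = MU_x/MU_y = (3)·y/x.
Substitute x = 7: MRS = y/(7/3). Setting y/(7/3) = 60/7 gives y = (60/7)·(7/3) = 20.

y = 20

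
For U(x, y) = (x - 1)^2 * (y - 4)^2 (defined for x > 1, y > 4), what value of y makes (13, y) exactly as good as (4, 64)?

U(4, 64) = 32400.
Set U(13, y) = 32400 and solve.
With x = 13: (13 − 1)^2 = 144, so (y − 4)^2 = 32400/144 = 225.
Taking the square root (with y > 4): y − 4 = 15, so y = 19.
Check: U(13, 19) = 32400.

y = 19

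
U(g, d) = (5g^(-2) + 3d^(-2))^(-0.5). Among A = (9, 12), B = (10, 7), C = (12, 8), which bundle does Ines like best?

Evaluate utility at each bundle:
U(A) = 3.480.
U(B) = 2.998.
U(C) = 3.501.
Highest utility is C, so C ≻ A ≻ B.

Bundle C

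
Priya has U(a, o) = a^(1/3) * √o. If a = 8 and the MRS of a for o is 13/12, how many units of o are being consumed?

MU_a = 1/3·a^(-2/3)·√o and MU_o = 0.5·a^(1/3)·o^(-0.5).
MRS = MU_a/MU_o = (2/3)·o/a.
Substitute a = 8: MRS = o/12. Setting o/12 = 13/12 gives o = (13/12)·12 = 13.

o = 13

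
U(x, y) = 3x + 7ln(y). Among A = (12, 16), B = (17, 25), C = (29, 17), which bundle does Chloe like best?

Bundle C

Evaluate utility at each bundle:
U(A) = 55.408.
U(B) = 73.532.
U(C) = 106.832.
Highest utility is C, so C ≻ B ≻ A.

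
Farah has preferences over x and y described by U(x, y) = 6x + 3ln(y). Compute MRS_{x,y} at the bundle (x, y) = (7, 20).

MRS = 40

MU_x = 6, MU_y = 3/y.
MRS = 6 ÷ (3/y).
At (7, 20): MRS = 40.
That is, one extra unit of x is worth 40 units of y at the margin.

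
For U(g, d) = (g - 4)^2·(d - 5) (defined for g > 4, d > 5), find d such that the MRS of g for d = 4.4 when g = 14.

MU_g = 2·(g−4)·(d−5), MU_d = (g−4)^2.
MRS = (2/1)·(d−5)/(g−4).
Substitute g = 14: MRS = (d − 5)/5. Setting this equal to 4.4 gives d − 5 = 4.4·5 = 22, so d = 27.

d = 27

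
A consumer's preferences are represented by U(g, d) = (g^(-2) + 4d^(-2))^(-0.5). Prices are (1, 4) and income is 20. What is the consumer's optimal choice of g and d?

g* = 4, d* = 4

For CES with ρ = -2, MRS = (1/4)·(d/g)^3.
Tangency: set MRS = p_g/p_d = 1/4 = 0.25.
So (d/g)^3 = 1; taking the cube root, d/g = 1, i.e. d = g.
Substitute into the budget 1·g + 4·d = 20: 5·g = 20, so g* = 4 and d* = 4.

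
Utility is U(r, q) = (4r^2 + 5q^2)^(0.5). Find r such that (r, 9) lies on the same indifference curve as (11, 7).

U depends on (r, q) only through S = 4r^2 + 5q^2, so equal utility means equal S. At (11, 7): S = 729.
With q = 9: 5·9^2 = 405, so 4r^2 = 729 − 405 = 324, i.e. r^2 = 81.
Hence r = √81 = 9.
Check: U(9, 9) = 27.

r = 9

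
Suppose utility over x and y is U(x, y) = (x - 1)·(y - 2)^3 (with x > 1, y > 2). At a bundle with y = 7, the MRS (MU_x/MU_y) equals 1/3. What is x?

x = 6

MU_x = (y−2)^3, MU_y = 3·(x−1)·(y−2)^2.
MRS = (1/3)·(y−2)/(x−1).
Substitute y = 7: MRS = (5/3)/(x − 1). Setting this equal to 1/3 gives x − 1 = (5/3)/(1/3) = 5, so x = 6.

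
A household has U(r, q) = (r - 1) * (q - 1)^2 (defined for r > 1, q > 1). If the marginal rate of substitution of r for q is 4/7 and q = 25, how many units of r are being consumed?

MU_r = (q−1)^2, MU_q = 2·(r−1)·(q−1).
MRS = (1/2)·(q−1)/(r−1).
Substitute q = 25: MRS = 12/(r − 1). Setting this equal to 4/7 gives r − 1 = 12/(4/7) = 21, so r = 22.

r = 22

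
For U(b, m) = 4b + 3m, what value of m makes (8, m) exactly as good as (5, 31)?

U(5, 31) = 113.
Set U(8, m) = 113 and solve.
4·8 + 3m = 113 ⇒ 3m = 81 ⇒ m = 27.
Check: U(8, 27) = 113.

m = 27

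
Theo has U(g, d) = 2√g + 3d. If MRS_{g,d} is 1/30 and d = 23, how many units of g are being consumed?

g = 100

MU_g = 2/(2√g), MU_d = 3.
MRS = 2/(2√g) ÷ 3.
MRS depends only on g: (1/3)/√g = 1/30 ⇒ √g = (1/3)/(1/30) = 10 ⇒ g = 100.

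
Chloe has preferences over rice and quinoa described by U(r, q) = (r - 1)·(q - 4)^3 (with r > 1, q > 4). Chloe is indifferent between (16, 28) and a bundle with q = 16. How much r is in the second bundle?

U(16, 28) = 207360.
Set U(r, 16) = 207360 and solve.
With q = 16: (16 − 4)^3 = 1728, so (r − 1) = 207360/1728 = 120.
So r = 1 + 120 = 121.
Check: U(121, 16) = 207360.

r = 121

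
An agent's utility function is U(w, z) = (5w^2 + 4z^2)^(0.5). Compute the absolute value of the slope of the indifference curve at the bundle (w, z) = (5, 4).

MRS = 25/16

For CES with ρ = 2, MRS = (5/4)·(z/w)^(-1).
At (5, 4): MRS = 25/16.
The indifference curve has slope −25/16 at this bundle.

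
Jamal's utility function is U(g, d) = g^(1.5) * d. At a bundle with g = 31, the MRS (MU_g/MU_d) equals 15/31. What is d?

MU_g = 1.5·√g·d and MU_d = g^(1.5).
MRS = MU_g/MU_d = (1.5)·d/g.
Substitute g = 31: MRS = d/(62/3). Setting d/(62/3) = 15/31 gives d = (15/31)·(62/3) = 10.

d = 10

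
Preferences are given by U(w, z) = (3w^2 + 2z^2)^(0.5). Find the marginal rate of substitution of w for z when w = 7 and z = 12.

For CES with ρ = 2, MRS = (3/2)·(z/w)^(-1).
At (7, 12): MRS = 0.875.
The indifference curve has slope −0.875 at this bundle.

MRS = 0.875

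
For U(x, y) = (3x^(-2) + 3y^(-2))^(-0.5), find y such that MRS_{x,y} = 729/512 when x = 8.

y = 9

For CES with ρ = -2, MRS = (y/x)^3.
Setting (y/8)^3 = 729/512 gives y/8 = 1.125 and y = 9.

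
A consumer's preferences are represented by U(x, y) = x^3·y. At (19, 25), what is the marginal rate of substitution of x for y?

MU_x = 3·x^2·y and MU_y = x^3.
MRS = MU_x/MU_y = (3/1)·y/x.
At (19, 25): MRS = 75/19.
The indifference curve has slope −75/19 at this bundle.

MRS = 75/19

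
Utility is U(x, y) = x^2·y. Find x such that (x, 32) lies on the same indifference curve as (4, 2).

U(4, 2) = 32.
Set U(x, 32) = 32 and solve.
With y = 32: x^2 = 32/32 = 1; taking the square root, x = 1.
Check: U(1, 32) = 32.

x = 1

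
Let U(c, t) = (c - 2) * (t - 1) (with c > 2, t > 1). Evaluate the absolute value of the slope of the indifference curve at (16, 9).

MU_c = (t−1), MU_t = (c−2).
MRS = (t−1)/(c−2).
At (16, 9): MRS = 4/7.
The indifference curve has slope −4/7 at this bundle.

MRS = 4/7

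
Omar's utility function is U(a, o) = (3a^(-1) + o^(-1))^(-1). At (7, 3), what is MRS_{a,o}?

For CES with ρ = -1, MRS = (3/1)·(o/a)^2.
At (7, 3): MRS = 27/49.
The indifference curve has slope −27/49 at this bundle.

MRS = 27/49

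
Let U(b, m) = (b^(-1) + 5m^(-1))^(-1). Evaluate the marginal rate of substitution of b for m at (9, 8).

MRS = 64/405

For CES with ρ = -1, MRS = (1/5)·(m/b)^2.
At (9, 8): MRS = 64/405.
So at (9, 8) the consumer would give up 64/405 units of m for one more unit of b.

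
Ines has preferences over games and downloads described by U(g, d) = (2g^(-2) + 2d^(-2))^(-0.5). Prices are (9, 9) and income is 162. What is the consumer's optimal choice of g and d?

g* = 9, d* = 9

For CES with ρ = -2, MRS = (d/g)^3.
Tangency: set MRS = p_g/p_d = 9/9 = 1.
So (d/g)^3 = 1; taking the cube root, d/g = 1, i.e. d = g.
Substitute into the budget 9·g + 9·d = 162: 18·g = 162, so g* = 9 and d* = 9.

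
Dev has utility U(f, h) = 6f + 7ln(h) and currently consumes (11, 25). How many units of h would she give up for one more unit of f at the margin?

MU_f = 6, MU_h = 7/h.
MRS = 6 ÷ (7/h).
At (11, 25): MRS = 150/7.
That is, one extra unit of f is worth 150/7 units of h at the margin.

MRS = 150/7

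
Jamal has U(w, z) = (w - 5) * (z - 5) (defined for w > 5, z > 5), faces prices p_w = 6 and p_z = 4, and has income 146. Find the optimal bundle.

w* = 13, z* = 17

MU_w = (z−5), MU_z = (w−5).
MRS = (z−5)/(w−5).
Tangency: set MRS = p_w/p_z = 6/4 = 1.5.
So (z − 5)/(w − 5) = 1.5, i.e. (z − 5) = 1.5·(w − 5).
Rewrite the budget in excess-of-subsistence terms: 6·(w − 5) + 4·(z − 5) = 146 − 6·5 − 4·5 = 96.
Substituting, 12·(w − 5) = 96, so w − 5 = 8 and w* = 13.
Then z − 5 = 1.5·8 = 12, so z* = 17.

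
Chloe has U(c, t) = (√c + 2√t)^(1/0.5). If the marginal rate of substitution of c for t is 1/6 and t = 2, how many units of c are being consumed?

For CES with ρ = 0.5, MRS = (1/2)·√(t/c).
Setting (1/2)·√(2/c) = 1/6 gives √(2/c) = 1/3, so 2/c = 1/9 and c = 18.

c = 18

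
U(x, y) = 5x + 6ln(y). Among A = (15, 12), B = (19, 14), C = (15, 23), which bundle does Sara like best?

Bundle B

Evaluate utility at each bundle:
U(A) = 89.909.
U(B) = 110.834.
U(C) = 93.813.
Highest utility is B, so B ≻ C ≻ A.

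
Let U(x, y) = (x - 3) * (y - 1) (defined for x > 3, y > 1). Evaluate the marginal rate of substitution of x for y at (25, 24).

MRS = 23/22

MU_x = (y−1), MU_y = (x−3).
MRS = (y−1)/(x−3).
At (25, 24): MRS = 23/22.
So at (25, 24) the consumer would give up 23/22 units of y for one more unit of x.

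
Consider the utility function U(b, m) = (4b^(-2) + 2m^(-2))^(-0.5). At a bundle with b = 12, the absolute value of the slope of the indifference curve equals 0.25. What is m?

For CES with ρ = -2, MRS = (4/2)·(m/b)^3.
Setting (4/2)·(m/12)^3 = 0.25 gives (m/12)^3 = 0.125, so m/12 = 0.5 and m = 6.

m = 6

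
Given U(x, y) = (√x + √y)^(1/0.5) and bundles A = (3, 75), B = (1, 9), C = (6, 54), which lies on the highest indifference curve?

Evaluate utility at each bundle:
U(A) = 108.000.
U(B) = 16.000.
U(C) = 96.000.
Highest utility is A, so A ≻ C ≻ B.

Bundle A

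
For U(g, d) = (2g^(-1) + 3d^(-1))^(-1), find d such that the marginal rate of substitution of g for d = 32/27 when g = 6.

d = 8

For CES with ρ = -1, MRS = (2/3)·(d/g)^2.
Setting (2/3)·(d/6)^2 = 32/27 gives (d/6)^2 = 16/9, so d/6 = 4/3 and d = 8.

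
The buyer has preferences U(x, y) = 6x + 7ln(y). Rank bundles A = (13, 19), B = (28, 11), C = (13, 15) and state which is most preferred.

Evaluate utility at each bundle:
U(A) = 98.611.
U(B) = 184.785.
U(C) = 96.956.
Highest utility is B, so B ≻ A ≻ C.

Bundle B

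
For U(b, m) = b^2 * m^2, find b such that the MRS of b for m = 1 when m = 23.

MU_b = 2·b·m^2 and MU_m = 2·b^2·m.
MRS = MU_b/MU_m = m/b.
Substitute m = 23: MRS = 23/b. Setting 23/b = 1 gives b = 23/1 = 23.

b = 23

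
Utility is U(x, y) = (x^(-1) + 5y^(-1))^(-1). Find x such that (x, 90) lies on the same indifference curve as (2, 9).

x = 1

U depends on (x, y) only through S = x^(-1) + 5y^(-1), so equal utility means equal S. At (2, 9): S = 19/18.
With y = 90: 5·90^(-1) = 1/18, so x^(-1) = 19/18 − 1/18 = 1.
Hence x = 1/1 = 1.
Check: U(1, 90) = 0.9474.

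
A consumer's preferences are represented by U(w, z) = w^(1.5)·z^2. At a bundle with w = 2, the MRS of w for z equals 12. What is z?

z = 32

MU_w = 1.5·√w·z^2 and MU_z = 2·w^(1.5)·z.
MRS = MU_w/MU_z = (0.75)·z/w.
Substitute w = 2: MRS = z/(8/3). Setting z/(8/3) = 12 gives z = 12·(8/3) = 32.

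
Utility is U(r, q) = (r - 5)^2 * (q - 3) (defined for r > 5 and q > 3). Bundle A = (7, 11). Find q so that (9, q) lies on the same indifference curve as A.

q = 5

U(7, 11) = 32.
Set U(9, q) = 32 and solve.
With r = 9: (9 − 5)^2 = 16, so (q − 3) = 32/16 = 2.
So q = 3 + 2 = 5.
Check: U(9, 5) = 32.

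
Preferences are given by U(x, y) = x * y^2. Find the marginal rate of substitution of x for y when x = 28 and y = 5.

MRS = 5/56

MU_x = y^2 and MU_y = 2·x·y.
MRS = MU_x/MU_y = (1/2)·y/x.
At (28, 5): MRS = 5/56.
So at (28, 5) the consumer would give up 5/56 units of y for one more unit of x.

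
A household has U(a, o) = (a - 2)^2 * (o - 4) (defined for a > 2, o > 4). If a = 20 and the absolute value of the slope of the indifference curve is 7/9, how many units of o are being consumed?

o = 11

MU_a = 2·(a−2)·(o−4), MU_o = (a−2)^2.
MRS = (2/1)·(o−4)/(a−2).
Substitute a = 20: MRS = (o − 4)/9. Setting this equal to 7/9 gives o − 4 = (7/9)·9 = 7, so o = 11.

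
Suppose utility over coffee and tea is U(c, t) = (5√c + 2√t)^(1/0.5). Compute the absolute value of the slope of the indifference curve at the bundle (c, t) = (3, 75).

MRS = 12.5

For CES with ρ = 0.5, MRS = (5/2)·√(t/c).
At (3, 75): MRS = 12.5.
So at (3, 75) the consumer would give up 12.5 units of t for one more unit of c.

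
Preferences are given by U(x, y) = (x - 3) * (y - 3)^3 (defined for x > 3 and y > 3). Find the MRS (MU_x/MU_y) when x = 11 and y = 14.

MU_x = (y−3)^3, MU_y = 3·(x−3)·(y−3)^2.
MRS = (1/3)·(y−3)/(x−3).
At (11, 14): MRS = 11/24.
So at (11, 14) the consumer would give up 11/24 units of y for one more unit of x.

MRS = 11/24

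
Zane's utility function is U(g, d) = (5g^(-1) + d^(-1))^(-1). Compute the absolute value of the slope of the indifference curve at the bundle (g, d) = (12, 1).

MRS = 5/144

For CES with ρ = -1, MRS = (5/1)·(d/g)^2.
At (12, 1): MRS = 5/144.
So at (12, 1) the consumer would give up 5/144 units of d for one more unit of g.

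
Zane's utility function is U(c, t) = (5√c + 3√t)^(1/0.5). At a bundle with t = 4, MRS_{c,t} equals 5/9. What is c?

For CES with ρ = 0.5, MRS = (5/3)·√(t/c).
Setting (5/3)·√(4/c) = 5/9 gives √(4/c) = 1/3, so 4/c = 1/9 and c = 36.

c = 36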